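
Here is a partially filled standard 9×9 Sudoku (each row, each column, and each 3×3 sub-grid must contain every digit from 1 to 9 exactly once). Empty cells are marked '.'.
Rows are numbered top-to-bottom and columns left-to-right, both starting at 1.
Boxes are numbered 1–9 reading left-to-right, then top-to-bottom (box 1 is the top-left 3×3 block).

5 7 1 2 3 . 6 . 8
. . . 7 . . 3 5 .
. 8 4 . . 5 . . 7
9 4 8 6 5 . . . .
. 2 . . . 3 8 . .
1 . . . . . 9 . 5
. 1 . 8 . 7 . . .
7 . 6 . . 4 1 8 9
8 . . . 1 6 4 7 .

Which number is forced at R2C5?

4

Cell R2C5 itself could take any of {4, 6, 8, 9} by direct elimination.
Consider where 4 can go in box 2.
R1C6 is out (column 6 already has a 4).
R2C6 is out (column 6 already has a 4).
R3C4 is out (row 3 already has a 4).
R3C5 is out (row 3 already has a 4).
So the only cell in box 2 that can hold 4 is R2C5.
Therefore R2C5 = 4.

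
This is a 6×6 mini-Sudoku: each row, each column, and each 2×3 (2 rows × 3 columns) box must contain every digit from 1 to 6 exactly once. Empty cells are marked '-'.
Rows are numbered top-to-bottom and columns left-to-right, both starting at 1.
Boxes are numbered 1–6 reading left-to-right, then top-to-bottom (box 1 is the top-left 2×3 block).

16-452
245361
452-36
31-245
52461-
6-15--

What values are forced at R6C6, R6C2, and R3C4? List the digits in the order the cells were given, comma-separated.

For R6C6:
  Consider where 4 can go in box 6.
  R5C6 is out (row 5 already has a 4).
  R6C5 is out (column 5 already has a 4).
  So the only cell in box 6 that can hold 4 is R6C6.
  So R6C6 = 4.
For R6C2:
  Row 6 already contains {1, 5, 6}.
  Column 2 already contains {1, 2, 4, 5, 6}.
  Its 2×3 block (box 5) already contains {1, 2, 4, 5, 6}.
  The only value from 1–6 not eliminated is 3, so R6C2 = 3.
For R3C4:
  Row 3 already contains {2, 3, 4, 5, 6}.
  Column 4 already contains {2, 3, 4, 5, 6}.
  Its 2×3 block (box 4) already contains {2, 3, 4, 5, 6}.
  The only value from 1–6 not eliminated is 1, so R3C4 = 1.

4,3,1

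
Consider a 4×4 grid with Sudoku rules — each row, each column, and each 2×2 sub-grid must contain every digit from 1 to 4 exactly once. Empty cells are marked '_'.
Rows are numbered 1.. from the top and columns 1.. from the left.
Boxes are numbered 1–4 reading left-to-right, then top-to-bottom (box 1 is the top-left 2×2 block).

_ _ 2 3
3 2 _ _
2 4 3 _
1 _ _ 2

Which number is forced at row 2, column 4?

4

Cell row 2, column 4 itself could take any of {1, 4} by direct elimination.
Consider where 4 can go in column 4.
row 3, column 4 is out (row 3 already has a 4).
So the only cell in column 4 that can hold 4 is row 2, column 4.
Therefore row 2, column 4 = 4.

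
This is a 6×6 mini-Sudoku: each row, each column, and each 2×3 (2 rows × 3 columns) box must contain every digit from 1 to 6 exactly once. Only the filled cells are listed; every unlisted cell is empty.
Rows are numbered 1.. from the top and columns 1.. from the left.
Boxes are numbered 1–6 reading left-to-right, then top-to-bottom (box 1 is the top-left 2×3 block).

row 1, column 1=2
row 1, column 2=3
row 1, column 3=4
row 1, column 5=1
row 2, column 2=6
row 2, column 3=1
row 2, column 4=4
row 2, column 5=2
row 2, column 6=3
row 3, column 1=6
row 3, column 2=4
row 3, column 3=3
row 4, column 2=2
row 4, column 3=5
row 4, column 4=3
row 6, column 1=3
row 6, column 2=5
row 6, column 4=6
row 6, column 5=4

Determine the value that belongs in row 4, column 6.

4

Cell row 4, column 6 itself could take any of {1, 4, 6} by direct elimination.
Consider where 4 can go in row 4.
row 4, column 1 is out (box 3 already has a 4).
row 4, column 5 is out (column 5 already has a 4).
So the only cell in row 4 that can hold 4 is row 4, column 6.
Therefore row 4, column 6 = 4.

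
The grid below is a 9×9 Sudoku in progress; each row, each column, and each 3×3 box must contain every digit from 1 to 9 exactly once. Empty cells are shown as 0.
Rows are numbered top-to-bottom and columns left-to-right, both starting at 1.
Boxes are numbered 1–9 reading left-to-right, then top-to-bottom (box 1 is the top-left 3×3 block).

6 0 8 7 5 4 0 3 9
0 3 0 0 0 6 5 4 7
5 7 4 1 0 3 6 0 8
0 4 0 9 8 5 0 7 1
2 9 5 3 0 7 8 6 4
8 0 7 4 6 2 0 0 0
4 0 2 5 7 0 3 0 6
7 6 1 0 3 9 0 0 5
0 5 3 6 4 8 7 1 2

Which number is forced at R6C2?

1

Row 6 already contains {2, 4, 6, 7, 8}.
Column 2 already contains {3, 4, 5, 6, 7, 9}.
Its 3×3 block (box 4) already contains {2, 4, 5, 7, 8, 9}.
The only value from 1–9 not eliminated is 1, so R6C2 = 1.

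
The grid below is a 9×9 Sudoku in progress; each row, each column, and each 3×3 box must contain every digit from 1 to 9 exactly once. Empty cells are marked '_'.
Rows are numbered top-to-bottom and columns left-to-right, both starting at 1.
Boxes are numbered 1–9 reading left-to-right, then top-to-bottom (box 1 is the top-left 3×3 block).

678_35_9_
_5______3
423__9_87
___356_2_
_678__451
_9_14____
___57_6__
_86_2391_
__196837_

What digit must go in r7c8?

4

Row 7 already contains {5, 6, 7}.
Column 8 already contains {1, 2, 5, 7, 8, 9}.
Its 3×3 block (box 9) already contains {1, 3, 6, 7, 9}.
The only value from 1–9 not eliminated is 4, so r7c8 = 4.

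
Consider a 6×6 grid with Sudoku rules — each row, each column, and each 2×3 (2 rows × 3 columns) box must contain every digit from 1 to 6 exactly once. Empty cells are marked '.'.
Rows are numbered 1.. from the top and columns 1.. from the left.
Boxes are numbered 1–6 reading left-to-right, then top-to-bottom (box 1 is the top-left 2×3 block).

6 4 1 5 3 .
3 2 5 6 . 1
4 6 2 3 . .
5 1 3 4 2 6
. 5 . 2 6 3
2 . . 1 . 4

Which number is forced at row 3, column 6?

5

Row 3 already contains {2, 3, 4, 6}.
Column 6 already contains {1, 3, 4, 6}.
Its 2×3 block (box 4) already contains {2, 3, 4, 6}.
The only value from 1–6 not eliminated is 5, so row 3, column 6 = 5.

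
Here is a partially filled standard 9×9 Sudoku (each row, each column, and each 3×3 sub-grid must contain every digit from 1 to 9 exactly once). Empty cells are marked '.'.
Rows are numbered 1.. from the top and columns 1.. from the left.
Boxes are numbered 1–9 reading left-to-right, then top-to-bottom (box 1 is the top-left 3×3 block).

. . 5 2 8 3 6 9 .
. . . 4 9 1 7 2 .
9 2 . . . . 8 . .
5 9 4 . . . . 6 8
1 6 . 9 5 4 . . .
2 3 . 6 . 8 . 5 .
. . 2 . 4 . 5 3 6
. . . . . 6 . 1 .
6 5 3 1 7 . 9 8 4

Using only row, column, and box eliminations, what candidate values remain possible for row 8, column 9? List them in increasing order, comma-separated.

2,7

Row 8 already contains {1, 6}.
Column 9 already contains {4, 6, 8}.
Its 3×3 block (box 9) already contains {1, 3, 4, 5, 6, 8, 9}.
Removing those from 1–9 leaves {2, 7} as the candidates for row 8, column 9.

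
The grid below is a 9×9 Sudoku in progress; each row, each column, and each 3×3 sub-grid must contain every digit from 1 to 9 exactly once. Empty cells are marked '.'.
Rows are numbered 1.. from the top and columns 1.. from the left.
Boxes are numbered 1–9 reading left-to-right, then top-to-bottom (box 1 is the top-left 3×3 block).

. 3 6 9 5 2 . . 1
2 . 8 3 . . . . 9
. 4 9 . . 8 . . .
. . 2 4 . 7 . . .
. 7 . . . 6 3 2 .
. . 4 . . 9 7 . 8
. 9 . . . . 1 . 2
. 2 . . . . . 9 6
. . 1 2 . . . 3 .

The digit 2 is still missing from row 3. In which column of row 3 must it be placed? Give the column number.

Consider where 2 can go in row 3.
row 3, column 1 is out (column 1 already has a 2).
row 3, column 4 is out (column 4 already has a 2).
row 3, column 5 is out (box 2 already has a 2).
row 3, column 8 is out (column 8 already has a 2).
row 3, column 9 is out (column 9 already has a 2).
So the only cell in row 3 that can hold 2 is row 3, column 7.
That is column 7.

7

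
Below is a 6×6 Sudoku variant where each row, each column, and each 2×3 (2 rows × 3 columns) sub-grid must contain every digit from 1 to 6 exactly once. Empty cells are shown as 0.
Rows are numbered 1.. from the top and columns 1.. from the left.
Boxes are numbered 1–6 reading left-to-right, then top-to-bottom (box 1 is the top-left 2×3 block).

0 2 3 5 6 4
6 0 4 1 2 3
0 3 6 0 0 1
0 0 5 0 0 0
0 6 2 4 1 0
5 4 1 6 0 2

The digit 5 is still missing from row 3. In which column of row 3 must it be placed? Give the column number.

5

Consider where 5 can go in row 3.
row 3, column 1 is out (column 1 already has a 5).
row 3, column 4 is out (column 4 already has a 5).
So the only cell in row 3 that can hold 5 is row 3, column 5.
That is column 5.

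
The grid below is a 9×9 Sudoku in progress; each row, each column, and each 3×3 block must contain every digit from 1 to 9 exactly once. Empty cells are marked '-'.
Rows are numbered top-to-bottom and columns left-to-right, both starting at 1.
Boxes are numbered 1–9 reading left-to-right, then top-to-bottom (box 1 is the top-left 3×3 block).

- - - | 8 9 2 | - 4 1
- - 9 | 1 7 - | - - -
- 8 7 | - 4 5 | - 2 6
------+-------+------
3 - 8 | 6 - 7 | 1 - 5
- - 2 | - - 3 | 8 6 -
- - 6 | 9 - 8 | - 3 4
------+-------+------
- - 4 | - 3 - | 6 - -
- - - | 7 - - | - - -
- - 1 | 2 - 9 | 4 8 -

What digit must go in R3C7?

9

Cell R3C7 itself could take any of {3, 9} by direct elimination.
Consider where 9 can go in box 3.
R1C7 is out (row 1 already has a 9).
R2C7 is out (row 2 already has a 9).
R2C8 is out (row 2 already has a 9).
R2C9 is out (row 2 already has a 9).
So the only cell in box 3 that can hold 9 is R3C7.
Therefore R3C7 = 9.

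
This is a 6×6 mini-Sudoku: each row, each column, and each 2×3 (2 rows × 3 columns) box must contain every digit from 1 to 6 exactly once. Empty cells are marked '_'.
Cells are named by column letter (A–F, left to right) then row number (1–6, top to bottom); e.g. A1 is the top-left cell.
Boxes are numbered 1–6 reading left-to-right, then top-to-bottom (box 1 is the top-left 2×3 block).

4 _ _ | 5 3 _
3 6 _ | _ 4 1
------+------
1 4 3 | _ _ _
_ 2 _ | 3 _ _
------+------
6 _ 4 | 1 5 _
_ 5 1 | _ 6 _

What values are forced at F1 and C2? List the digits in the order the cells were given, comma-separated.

For F1:
  Consider where 6 can go in box 2.
  D2 is out (row 2 already has a 6).
  So the only cell in box 2 that can hold 6 is F1.
  So F1 = 6.
For C2:
  Consider where 5 can go in box 1.
  B1 is out (row 1 already has a 5).
  C1 is out (row 1 already has a 5).
  So the only cell in box 1 that can hold 5 is C2.
  So C2 = 5.

6,5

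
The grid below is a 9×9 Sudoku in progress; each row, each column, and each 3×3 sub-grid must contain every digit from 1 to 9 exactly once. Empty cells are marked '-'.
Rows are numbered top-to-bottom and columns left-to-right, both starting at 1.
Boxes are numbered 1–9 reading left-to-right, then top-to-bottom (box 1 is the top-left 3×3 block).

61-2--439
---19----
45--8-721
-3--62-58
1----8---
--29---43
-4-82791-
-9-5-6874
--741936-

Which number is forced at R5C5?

Cell R5C5 itself could take any of {3, 4, 5, 7} by direct elimination.
Consider where 4 can go in box 5.
R4C4 is out (column 4 already has a 4).
R5C4 is out (column 4 already has a 4).
R6C5 is out (row 6 already has a 4).
R6C6 is out (row 6 already has a 4).
So the only cell in box 5 that can hold 4 is R5C5.
Therefore R5C5 = 4.

4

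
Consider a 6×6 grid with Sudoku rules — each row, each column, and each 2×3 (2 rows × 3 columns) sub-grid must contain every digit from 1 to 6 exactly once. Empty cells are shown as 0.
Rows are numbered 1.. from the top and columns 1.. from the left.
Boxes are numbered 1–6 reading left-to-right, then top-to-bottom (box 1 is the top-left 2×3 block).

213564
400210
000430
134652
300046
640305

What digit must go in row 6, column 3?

Cell row 6, column 3 itself could take any of {1, 2} by direct elimination.
Consider where 1 can go in row 6.
row 6, column 5 is out (column 5 already has a 1).
So the only cell in row 6 that can hold 1 is row 6, column 3.
Therefore row 6, column 3 = 1.

1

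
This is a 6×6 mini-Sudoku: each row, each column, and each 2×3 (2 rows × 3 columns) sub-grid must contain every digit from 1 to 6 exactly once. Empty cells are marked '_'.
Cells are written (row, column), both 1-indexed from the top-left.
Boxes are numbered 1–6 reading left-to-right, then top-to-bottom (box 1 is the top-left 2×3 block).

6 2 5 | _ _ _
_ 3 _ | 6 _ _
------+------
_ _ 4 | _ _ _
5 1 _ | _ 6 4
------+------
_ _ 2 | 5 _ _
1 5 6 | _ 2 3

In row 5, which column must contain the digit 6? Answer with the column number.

6

Consider where 6 can go in row 5.
(5,1) is out (column 1 already has a 6).
(5,2) is out (box 5 already has a 6).
(5,5) is out (column 5 already has a 6).
So the only cell in row 5 that can hold 6 is (5,6).
That is column 6.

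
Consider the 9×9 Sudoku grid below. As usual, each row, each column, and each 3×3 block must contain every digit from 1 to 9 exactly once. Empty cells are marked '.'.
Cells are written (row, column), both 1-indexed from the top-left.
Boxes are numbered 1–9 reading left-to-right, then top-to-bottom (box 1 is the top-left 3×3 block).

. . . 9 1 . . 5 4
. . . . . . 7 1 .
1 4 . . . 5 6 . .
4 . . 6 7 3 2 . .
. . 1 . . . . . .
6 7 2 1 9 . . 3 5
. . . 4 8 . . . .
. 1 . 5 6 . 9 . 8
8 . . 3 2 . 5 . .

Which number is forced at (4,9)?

1

Cell (4,9) itself could take any of {1, 9} by direct elimination.
Consider where 1 can go in row 4.
(4,2) is out (column 2 already has a 1).
(4,3) is out (column 3 already has a 1).
(4,8) is out (column 8 already has a 1).
So the only cell in row 4 that can hold 1 is (4,9).
Therefore (4,9) = 1.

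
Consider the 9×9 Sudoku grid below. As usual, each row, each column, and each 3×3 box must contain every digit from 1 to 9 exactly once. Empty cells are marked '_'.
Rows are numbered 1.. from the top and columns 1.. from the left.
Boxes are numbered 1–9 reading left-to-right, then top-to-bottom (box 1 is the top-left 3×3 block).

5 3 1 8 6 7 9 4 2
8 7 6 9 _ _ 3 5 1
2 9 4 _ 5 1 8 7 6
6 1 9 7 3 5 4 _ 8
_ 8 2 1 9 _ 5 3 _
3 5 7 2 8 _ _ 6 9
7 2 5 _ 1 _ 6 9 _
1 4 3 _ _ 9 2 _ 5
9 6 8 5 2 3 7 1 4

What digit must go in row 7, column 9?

Row 7 already contains {1, 2, 5, 6, 7, 9}.
Column 9 already contains {1, 2, 4, 5, 6, 8, 9}.
Its 3×3 block (box 9) already contains {1, 2, 4, 5, 6, 7, 9}.
The only value from 1–9 not eliminated is 3, so row 7, column 9 = 3.

3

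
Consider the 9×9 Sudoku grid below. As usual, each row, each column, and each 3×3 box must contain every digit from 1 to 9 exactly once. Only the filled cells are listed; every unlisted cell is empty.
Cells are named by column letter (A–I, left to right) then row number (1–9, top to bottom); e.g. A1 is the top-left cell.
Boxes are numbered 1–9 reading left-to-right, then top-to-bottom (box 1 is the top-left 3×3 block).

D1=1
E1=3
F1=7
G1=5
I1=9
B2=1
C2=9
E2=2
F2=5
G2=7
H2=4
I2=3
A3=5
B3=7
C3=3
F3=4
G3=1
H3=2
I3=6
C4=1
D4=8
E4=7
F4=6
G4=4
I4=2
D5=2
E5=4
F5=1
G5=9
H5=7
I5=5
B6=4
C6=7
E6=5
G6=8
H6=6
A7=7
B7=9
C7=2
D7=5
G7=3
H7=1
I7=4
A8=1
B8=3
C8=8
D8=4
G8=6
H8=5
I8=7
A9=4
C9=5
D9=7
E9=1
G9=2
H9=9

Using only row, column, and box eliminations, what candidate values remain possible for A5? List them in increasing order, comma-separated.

3,6,8

Row 5 already contains {1, 2, 4, 5, 7, 9}.
Column A already contains {1, 4, 5, 7}.
Its 3×3 block (box 4) already contains {1, 4, 7}.
Removing those from 1–9 leaves {3, 6, 8} as the candidates for A5.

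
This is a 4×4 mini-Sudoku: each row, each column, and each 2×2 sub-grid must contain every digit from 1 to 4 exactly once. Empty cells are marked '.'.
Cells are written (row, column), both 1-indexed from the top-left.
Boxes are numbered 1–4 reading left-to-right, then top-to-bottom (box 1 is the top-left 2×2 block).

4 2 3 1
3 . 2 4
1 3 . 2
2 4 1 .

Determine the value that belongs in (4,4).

3

Row 4 already contains {1, 2, 4}.
Column 4 already contains {1, 2, 4}.
Its 2×2 block (box 4) already contains {1, 2}.
The only value from 1–4 not eliminated is 3, so (4,4) = 3.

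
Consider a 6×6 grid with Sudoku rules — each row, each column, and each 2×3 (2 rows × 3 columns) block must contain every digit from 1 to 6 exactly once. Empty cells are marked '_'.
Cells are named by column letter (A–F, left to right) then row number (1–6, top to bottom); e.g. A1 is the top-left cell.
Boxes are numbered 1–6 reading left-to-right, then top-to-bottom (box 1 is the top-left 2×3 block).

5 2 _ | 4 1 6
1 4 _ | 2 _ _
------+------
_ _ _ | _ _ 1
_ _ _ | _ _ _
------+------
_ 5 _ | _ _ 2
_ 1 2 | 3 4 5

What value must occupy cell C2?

6

Cell C2 itself could take any of {3, 6} by direct elimination.
Consider where 6 can go in row 2.
E2 is out (box 2 already has a 6).
F2 is out (column F already has a 6).
So the only cell in row 2 that can hold 6 is C2.
Therefore C2 = 6.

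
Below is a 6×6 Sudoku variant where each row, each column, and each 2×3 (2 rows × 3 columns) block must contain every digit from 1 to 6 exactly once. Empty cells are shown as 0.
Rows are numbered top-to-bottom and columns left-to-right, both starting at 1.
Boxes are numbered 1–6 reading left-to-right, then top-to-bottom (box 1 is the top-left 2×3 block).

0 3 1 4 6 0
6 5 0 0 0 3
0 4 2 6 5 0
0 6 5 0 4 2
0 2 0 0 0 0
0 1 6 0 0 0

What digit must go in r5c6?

Cell r5c6 itself could take any of {1, 4, 5, 6} by direct elimination.
Consider where 6 can go in column 6.
r1c6 is out (row 1 already has a 6).
r3c6 is out (row 3 already has a 6).
r6c6 is out (row 6 already has a 6).
So the only cell in column 6 that can hold 6 is r5c6.
Therefore r5c6 = 6.

6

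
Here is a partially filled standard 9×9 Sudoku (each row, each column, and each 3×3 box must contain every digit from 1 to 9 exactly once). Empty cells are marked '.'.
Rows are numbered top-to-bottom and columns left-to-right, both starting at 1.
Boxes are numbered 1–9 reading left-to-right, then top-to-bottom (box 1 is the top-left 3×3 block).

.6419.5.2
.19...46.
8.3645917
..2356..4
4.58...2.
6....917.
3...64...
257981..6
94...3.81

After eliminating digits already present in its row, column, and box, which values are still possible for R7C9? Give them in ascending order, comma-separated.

Row 7 already contains {3, 4, 6}.
Column 9 already contains {1, 2, 4, 6, 7}.
Its 3×3 block (box 9) already contains {1, 6, 8}.
Removing those from 1–9 leaves {5, 9} as the candidates for R7C9.

5,9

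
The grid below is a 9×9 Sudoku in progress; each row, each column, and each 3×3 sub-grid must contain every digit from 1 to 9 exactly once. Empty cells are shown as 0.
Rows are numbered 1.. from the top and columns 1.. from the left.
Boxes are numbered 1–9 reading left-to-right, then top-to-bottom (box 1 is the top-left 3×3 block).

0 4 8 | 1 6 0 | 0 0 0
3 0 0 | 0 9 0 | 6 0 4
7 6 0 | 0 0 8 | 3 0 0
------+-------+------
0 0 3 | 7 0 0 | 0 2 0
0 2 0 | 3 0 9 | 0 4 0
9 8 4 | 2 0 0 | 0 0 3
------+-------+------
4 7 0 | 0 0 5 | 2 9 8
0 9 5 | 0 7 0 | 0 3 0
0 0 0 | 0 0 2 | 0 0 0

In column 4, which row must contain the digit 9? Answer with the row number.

Consider where 9 can go in column 4.
row 2, column 4 is out (row 2 already has a 9).
row 3, column 4 is out (box 2 already has a 9).
row 7, column 4 is out (row 7 already has a 9).
row 8, column 4 is out (row 8 already has a 9).
So the only cell in column 4 that can hold 9 is row 9, column 4.
That is row 9.

9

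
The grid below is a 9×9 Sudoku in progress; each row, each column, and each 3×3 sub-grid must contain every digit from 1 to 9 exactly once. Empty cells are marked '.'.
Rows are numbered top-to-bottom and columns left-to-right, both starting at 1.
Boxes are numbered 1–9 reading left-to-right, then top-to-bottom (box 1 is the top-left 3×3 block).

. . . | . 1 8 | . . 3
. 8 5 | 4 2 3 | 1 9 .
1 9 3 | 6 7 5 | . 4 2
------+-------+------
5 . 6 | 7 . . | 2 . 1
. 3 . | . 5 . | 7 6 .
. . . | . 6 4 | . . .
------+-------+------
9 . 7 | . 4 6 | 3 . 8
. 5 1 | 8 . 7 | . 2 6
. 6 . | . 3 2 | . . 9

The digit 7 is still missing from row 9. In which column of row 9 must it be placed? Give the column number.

8

Consider where 7 can go in row 9.
r9c1 is out (box 7 already has a 7).
r9c3 is out (column 3 already has a 7).
r9c4 is out (column 4 already has a 7).
r9c7 is out (column 7 already has a 7).
So the only cell in row 9 that can hold 7 is r9c8.
That is column 8.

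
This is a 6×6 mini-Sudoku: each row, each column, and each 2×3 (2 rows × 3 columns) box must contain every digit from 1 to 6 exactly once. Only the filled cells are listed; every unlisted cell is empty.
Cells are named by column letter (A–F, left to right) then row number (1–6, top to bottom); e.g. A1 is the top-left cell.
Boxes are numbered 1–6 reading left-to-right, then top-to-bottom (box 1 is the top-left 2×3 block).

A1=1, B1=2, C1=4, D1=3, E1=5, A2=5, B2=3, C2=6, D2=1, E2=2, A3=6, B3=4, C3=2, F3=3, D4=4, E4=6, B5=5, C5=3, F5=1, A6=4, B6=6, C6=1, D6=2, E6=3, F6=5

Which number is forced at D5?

6

Row 5 already contains {1, 3, 5}.
Column D already contains {1, 2, 3, 4}.
Its 2×3 block (box 6) already contains {1, 2, 3, 5}.
The only value from 1–6 not eliminated is 6, so D5 = 6.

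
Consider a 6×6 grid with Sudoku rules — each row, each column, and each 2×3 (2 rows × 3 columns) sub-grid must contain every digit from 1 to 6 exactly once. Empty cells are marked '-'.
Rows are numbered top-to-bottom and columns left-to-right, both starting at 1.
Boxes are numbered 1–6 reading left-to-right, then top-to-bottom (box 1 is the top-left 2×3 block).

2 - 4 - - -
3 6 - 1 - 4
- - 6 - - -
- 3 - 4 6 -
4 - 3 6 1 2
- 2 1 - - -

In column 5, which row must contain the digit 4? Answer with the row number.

6

Consider where 4 can go in column 5.
R1C5 is out (row 1 already has a 4).
R2C5 is out (row 2 already has a 4).
R3C5 is out (box 4 already has a 4).
So the only cell in column 5 that can hold 4 is R6C5.
That is row 6.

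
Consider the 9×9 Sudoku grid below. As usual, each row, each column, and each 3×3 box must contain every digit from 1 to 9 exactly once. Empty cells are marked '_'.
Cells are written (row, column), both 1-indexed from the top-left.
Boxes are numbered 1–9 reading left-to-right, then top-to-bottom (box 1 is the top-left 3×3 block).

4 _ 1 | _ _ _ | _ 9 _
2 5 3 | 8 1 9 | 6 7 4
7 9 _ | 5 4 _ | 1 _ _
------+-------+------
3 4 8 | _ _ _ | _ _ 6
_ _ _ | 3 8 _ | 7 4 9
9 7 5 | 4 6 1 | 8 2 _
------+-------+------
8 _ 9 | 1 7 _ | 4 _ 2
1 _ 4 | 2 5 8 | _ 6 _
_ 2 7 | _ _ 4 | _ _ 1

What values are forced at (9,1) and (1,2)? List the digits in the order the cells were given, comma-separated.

For (9,1):
  Consider where 5 can go in column 1.
  (5,1) is out (box 4 already has a 5).
  So the only cell in column 1 that can hold 5 is (9,1).
  So (9,1) = 5.
For (1,2):
  Consider where 8 can go in column 2.
  (5,2) is out (row 5 already has a 8).
  (7,2) is out (row 7 already has a 8).
  (8,2) is out (row 8 already has a 8).
  So the only cell in column 2 that can hold 8 is (1,2).
  So (1,2) = 8.

5,8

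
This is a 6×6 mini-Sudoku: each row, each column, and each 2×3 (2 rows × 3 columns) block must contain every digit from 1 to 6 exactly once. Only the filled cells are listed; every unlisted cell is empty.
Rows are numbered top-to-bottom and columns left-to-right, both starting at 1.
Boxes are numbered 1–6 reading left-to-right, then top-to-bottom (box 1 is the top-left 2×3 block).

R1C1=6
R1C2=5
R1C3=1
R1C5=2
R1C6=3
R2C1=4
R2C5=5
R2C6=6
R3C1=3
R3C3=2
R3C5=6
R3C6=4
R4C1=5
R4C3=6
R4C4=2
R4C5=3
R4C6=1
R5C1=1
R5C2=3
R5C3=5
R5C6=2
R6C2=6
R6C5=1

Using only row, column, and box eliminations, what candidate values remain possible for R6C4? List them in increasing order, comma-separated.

3,4,5

Row 6 already contains {1, 6}.
Column 4 already contains {2}.
Its 2×3 block (box 6) already contains {1, 2}.
Removing those from 1–6 leaves {3, 4, 5} as the candidates for R6C4.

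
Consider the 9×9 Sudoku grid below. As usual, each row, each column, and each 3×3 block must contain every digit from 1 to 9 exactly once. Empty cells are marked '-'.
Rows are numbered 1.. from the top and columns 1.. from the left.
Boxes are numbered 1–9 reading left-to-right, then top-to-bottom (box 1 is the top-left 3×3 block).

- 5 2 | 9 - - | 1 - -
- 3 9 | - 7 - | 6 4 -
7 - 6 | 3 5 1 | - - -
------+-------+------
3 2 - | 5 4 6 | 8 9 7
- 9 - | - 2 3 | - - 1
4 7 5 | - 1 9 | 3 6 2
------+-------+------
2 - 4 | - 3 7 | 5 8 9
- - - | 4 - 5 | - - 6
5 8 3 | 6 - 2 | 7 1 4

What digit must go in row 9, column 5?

9

Row 9 already contains {1, 2, 3, 4, 5, 6, 7, 8}.
Column 5 already contains {1, 2, 3, 4, 5, 7}.
Its 3×3 block (box 8) already contains {2, 3, 4, 5, 6, 7}.
The only value from 1–9 not eliminated is 9, so row 9, column 5 = 9.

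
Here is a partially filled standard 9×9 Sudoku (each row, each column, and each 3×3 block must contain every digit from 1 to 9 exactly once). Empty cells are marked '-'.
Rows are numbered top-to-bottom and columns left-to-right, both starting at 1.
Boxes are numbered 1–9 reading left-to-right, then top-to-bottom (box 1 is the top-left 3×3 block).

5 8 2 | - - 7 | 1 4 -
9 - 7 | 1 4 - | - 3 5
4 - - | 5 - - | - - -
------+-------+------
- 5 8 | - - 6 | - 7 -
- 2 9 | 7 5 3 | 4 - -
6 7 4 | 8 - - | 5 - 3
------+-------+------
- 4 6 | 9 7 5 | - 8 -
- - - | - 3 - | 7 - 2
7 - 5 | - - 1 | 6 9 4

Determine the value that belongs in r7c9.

Row 7 already contains {4, 5, 6, 7, 8, 9}.
Column 9 already contains {2, 3, 4, 5}.
Its 3×3 block (box 9) already contains {2, 4, 6, 7, 8, 9}.
The only value from 1–9 not eliminated is 1, so r7c9 = 1.

1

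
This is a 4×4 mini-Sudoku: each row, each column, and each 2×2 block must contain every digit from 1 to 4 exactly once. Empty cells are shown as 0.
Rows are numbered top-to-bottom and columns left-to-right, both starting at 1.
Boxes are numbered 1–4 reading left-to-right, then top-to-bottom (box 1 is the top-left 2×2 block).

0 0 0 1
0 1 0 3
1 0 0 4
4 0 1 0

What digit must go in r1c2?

4

Cell r1c2 itself could take any of {2, 3, 4} by direct elimination.
Consider where 4 can go in box 1.
r1c1 is out (column 1 already has a 4).
r2c1 is out (column 1 already has a 4).
So the only cell in box 1 that can hold 4 is r1c2.
Therefore r1c2 = 4.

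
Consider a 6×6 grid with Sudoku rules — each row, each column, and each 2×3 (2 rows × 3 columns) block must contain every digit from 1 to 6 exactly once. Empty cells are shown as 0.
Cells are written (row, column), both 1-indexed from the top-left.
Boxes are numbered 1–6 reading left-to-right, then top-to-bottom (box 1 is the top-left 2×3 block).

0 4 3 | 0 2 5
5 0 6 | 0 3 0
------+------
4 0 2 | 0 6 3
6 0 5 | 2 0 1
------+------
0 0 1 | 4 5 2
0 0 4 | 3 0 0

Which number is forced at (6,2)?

5

Cell (6,2) itself could take any of {2, 5, 6} by direct elimination.
Consider where 5 can go in row 6.
(6,1) is out (column 1 already has a 5).
(6,5) is out (column 5 already has a 5).
(6,6) is out (column 6 already has a 5).
So the only cell in row 6 that can hold 5 is (6,2).
Therefore (6,2) = 5.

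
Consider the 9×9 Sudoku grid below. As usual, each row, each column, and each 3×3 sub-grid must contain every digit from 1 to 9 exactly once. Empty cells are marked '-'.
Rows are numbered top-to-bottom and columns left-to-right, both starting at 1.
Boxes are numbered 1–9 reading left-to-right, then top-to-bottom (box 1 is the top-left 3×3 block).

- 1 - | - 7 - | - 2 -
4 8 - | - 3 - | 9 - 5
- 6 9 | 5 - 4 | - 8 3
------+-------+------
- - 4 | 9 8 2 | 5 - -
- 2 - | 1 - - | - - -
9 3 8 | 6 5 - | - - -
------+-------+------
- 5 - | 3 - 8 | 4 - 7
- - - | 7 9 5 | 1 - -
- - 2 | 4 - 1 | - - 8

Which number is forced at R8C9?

2

Cell R8C9 itself could take any of {2, 6} by direct elimination.
Consider where 2 can go in box 9.
R7C8 is out (column 8 already has a 2).
R8C8 is out (column 8 already has a 2).
R9C7 is out (row 9 already has a 2).
R9C8 is out (row 9 already has a 2).
So the only cell in box 9 that can hold 2 is R8C9.
Therefore R8C9 = 2.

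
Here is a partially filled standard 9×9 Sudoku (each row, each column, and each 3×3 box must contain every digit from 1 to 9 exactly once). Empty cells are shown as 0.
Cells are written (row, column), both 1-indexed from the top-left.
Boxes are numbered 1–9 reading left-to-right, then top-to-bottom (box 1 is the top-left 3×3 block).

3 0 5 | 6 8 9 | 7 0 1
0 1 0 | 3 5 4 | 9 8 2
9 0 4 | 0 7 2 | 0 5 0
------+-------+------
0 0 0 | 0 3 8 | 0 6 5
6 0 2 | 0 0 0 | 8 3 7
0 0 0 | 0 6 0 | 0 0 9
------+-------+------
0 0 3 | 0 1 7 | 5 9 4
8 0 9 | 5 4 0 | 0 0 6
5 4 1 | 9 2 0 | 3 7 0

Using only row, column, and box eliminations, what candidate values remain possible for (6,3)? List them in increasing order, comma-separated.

7,8

Row 6 already contains {6, 9}.
Column 3 already contains {1, 2, 3, 4, 5, 9}.
Its 3×3 block (box 4) already contains {2, 6}.
Removing those from 1–9 leaves {7, 8} as the candidates for (6,3).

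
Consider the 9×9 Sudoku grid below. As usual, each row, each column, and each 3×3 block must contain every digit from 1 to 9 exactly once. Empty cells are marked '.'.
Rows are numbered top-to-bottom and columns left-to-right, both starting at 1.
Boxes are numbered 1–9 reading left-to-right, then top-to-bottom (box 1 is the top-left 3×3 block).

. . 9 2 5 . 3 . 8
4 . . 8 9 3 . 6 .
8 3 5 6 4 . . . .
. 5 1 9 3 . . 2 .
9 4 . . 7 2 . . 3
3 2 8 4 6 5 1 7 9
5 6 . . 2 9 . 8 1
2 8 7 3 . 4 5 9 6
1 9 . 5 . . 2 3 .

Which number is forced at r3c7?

9

Cell r3c7 itself could take any of {7, 9} by direct elimination.
Consider where 9 can go in column 7.
r2c7 is out (row 2 already has a 9).
r4c7 is out (row 4 already has a 9).
r5c7 is out (row 5 already has a 9).
r7c7 is out (row 7 already has a 9).
So the only cell in column 7 that can hold 9 is r3c7.
Therefore r3c7 = 9.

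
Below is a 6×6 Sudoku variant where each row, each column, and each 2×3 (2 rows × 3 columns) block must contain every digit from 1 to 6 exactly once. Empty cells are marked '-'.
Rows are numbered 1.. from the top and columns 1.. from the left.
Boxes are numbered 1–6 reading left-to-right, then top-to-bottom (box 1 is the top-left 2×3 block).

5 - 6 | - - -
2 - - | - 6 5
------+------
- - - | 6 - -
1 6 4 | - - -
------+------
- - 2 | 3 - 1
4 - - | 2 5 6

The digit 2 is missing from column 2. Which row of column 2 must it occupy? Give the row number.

Consider where 2 can go in column 2.
row 1, column 2 is out (box 1 already has a 2).
row 2, column 2 is out (row 2 already has a 2).
row 5, column 2 is out (row 5 already has a 2).
row 6, column 2 is out (row 6 already has a 2).
So the only cell in column 2 that can hold 2 is row 3, column 2.
That is row 3.

3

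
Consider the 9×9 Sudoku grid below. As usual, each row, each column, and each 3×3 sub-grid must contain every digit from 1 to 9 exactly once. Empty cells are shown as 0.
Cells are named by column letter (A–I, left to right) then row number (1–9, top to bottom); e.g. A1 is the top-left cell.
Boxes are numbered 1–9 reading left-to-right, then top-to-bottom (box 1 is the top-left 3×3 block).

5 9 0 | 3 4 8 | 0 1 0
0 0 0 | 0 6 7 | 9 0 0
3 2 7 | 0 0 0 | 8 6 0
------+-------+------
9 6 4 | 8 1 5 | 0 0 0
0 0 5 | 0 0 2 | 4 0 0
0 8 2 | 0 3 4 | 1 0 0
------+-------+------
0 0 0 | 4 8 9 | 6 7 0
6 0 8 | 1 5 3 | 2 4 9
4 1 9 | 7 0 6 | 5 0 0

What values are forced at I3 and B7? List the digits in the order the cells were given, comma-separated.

For I3:
  Consider where 4 can go in row 3.
  D3 is out (column D already has a 4).
  E3 is out (column E already has a 4).
  F3 is out (column F already has a 4).
  So the only cell in row 3 that can hold 4 is I3.
  So I3 = 4.
For B7:
  Consider where 5 can go in column B.
  B2 is out (box 1 already has a 5).
  B5 is out (row 5 already has a 5).
  B8 is out (row 8 already has a 5).
  So the only cell in column B that can hold 5 is B7.
  So B7 = 5.

4,5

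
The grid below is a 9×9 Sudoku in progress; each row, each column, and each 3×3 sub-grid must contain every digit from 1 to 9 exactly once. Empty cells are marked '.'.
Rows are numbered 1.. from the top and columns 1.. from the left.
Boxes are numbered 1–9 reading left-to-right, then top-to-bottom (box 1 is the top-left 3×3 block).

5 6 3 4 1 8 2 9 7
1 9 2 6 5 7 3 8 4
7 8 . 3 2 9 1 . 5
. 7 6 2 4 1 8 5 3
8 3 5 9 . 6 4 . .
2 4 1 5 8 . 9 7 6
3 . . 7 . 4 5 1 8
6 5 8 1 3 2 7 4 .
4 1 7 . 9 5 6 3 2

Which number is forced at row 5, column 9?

Row 5 already contains {3, 4, 5, 6, 8, 9}.
Column 9 already contains {2, 3, 4, 5, 6, 7, 8}.
Its 3×3 block (box 6) already contains {3, 4, 5, 6, 7, 8, 9}.
The only value from 1–9 not eliminated is 1, so row 5, column 9 = 1.

1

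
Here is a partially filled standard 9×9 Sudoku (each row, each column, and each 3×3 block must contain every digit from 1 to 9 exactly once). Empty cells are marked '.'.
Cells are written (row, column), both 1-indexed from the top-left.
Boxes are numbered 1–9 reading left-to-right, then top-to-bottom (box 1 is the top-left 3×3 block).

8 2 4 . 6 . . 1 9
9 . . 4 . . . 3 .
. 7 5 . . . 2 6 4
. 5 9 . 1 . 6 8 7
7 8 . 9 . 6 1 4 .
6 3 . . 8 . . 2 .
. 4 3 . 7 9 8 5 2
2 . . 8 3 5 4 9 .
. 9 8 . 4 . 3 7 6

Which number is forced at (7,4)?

Cell (7,4) itself could take any of {1, 6} by direct elimination.
Consider where 6 can go in row 7.
(7,1) is out (column 1 already has a 6).
So the only cell in row 7 that can hold 6 is (7,4).
Therefore (7,4) = 6.

6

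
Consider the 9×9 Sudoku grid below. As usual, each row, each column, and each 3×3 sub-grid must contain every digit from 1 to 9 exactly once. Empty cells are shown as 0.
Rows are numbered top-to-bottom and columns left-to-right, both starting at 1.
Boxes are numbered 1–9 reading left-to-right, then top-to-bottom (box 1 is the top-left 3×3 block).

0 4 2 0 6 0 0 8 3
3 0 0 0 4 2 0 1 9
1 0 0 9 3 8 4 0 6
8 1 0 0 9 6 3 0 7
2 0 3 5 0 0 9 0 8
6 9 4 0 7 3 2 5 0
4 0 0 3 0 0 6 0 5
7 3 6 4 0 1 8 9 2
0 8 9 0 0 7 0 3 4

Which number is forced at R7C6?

9

Row 7 already contains {3, 4, 5, 6}.
Column 6 already contains {1, 2, 3, 6, 7, 8}.
Its 3×3 block (box 8) already contains {1, 3, 4, 7}.
The only value from 1–9 not eliminated is 9, so R7C6 = 9.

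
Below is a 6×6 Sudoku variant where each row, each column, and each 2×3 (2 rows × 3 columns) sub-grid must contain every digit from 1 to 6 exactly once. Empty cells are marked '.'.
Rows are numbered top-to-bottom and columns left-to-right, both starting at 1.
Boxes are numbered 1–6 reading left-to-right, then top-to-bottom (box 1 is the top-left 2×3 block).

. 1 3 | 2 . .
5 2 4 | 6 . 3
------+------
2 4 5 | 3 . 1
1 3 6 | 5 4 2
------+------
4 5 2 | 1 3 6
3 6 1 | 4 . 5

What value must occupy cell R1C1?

Row 1 already contains {1, 2, 3}.
Column 1 already contains {1, 2, 3, 4, 5}.
Its 2×3 block (box 1) already contains {1, 2, 3, 4, 5}.
The only value from 1–6 not eliminated is 6, so R1C1 = 6.

6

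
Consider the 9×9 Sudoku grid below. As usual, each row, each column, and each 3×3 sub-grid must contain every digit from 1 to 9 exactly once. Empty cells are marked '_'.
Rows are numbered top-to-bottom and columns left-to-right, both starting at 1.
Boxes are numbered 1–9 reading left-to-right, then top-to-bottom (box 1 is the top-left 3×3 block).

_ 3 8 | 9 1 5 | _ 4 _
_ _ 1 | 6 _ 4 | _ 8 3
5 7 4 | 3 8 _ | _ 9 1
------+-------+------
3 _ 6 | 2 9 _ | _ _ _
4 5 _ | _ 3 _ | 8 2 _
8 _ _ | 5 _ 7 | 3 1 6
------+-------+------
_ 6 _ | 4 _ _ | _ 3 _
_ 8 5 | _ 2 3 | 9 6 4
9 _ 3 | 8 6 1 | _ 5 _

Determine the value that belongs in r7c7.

1

Cell r7c7 itself could take any of {1, 2, 7} by direct elimination.
Consider where 1 can go in column 7.
r1c7 is out (row 1 already has a 1).
r2c7 is out (row 2 already has a 1).
r3c7 is out (row 3 already has a 1).
r4c7 is out (box 6 already has a 1).
r9c7 is out (row 9 already has a 1).
So the only cell in column 7 that can hold 1 is r7c7.
Therefore r7c7 = 1.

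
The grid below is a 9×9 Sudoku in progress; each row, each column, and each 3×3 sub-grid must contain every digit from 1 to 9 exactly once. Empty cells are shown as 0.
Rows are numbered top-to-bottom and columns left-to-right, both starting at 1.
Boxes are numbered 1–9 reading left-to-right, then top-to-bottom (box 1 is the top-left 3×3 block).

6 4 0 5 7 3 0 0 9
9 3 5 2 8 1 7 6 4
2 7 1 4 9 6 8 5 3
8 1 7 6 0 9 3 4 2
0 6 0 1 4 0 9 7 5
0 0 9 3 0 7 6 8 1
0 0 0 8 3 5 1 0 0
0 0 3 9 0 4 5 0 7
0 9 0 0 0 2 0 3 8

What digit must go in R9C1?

5

Cell R9C1 itself could take any of {1, 4, 5, 7} by direct elimination.
Consider where 5 can go in box 7.
R7C1 is out (row 7 already has a 5). R7C2 is out (row 7 already has a 5). R7C3 is out (row 7 already has a 5). R8C1 is out (row 8 already has a 5). The remaining empty cells in box 7 are similarly blocked.
So the only cell in box 7 that can hold 5 is R9C1.
Therefore R9C1 = 5.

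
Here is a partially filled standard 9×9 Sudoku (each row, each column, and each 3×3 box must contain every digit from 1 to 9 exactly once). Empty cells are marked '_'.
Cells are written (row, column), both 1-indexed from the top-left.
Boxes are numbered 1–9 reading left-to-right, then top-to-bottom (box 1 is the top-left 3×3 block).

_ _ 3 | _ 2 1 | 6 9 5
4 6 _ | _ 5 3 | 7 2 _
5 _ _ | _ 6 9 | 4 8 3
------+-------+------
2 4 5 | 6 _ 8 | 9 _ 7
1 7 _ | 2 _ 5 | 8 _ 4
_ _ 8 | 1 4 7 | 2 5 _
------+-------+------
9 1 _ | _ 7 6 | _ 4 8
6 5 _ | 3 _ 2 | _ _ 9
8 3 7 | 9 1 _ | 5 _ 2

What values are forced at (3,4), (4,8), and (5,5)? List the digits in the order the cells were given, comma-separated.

For (3,4):
  Row 3 already contains {3, 4, 5, 6, 8, 9}.
  Column 4 already contains {1, 2, 3, 6, 9}.
  Its 3×3 block (box 2) already contains {1, 2, 3, 5, 6, 9}.
  The only value from 1–9 not eliminated is 7, so (3,4) = 7.
For (4,8):
  Consider where 1 can go in box 6.
  (5,8) is out (row 5 already has a 1).
  (6,9) is out (row 6 already has a 1).
  So the only cell in box 6 that can hold 1 is (4,8).
  So (4,8) = 1.
For (5,5):
  Consider where 9 can go in box 5.
  (4,5) is out (row 4 already has a 9).
  So the only cell in box 5 that can hold 9 is (5,5).
  So (5,5) = 9.

7,1,9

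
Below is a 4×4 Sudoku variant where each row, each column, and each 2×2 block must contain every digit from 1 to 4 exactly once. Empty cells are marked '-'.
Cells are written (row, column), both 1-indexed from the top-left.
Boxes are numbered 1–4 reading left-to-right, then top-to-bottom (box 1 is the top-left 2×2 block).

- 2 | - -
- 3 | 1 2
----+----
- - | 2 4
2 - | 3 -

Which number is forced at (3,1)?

3

Cell (3,1) itself could take any of {1, 3} by direct elimination.
Consider where 3 can go in box 3.
(3,2) is out (column 2 already has a 3).
(4,2) is out (row 4 already has a 3).
So the only cell in box 3 that can hold 3 is (3,1).
Therefore (3,1) = 3.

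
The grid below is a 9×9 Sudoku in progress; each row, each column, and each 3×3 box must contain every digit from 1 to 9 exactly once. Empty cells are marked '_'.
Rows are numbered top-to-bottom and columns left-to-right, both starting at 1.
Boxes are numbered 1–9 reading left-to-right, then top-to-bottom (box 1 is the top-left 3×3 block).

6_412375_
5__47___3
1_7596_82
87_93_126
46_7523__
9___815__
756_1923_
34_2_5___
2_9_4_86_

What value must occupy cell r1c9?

Row 1 already contains {1, 2, 3, 4, 5, 6, 7}.
Column 9 already contains {2, 3, 6}.
Its 3×3 block (box 3) already contains {2, 3, 5, 7, 8}.
The only value from 1–9 not eliminated is 9, so r1c9 = 9.

9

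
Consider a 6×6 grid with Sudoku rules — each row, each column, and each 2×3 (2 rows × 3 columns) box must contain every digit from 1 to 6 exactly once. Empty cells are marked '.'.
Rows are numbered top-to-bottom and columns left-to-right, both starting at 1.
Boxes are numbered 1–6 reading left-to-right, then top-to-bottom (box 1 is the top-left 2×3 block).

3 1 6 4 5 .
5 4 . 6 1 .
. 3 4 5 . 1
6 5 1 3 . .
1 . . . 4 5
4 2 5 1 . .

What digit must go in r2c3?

Row 2 already contains {1, 4, 5, 6}.
Column 3 already contains {1, 4, 5, 6}.
Its 2×3 block (box 1) already contains {1, 3, 4, 5, 6}.
The only value from 1–6 not eliminated is 2, so r2c3 = 2.

2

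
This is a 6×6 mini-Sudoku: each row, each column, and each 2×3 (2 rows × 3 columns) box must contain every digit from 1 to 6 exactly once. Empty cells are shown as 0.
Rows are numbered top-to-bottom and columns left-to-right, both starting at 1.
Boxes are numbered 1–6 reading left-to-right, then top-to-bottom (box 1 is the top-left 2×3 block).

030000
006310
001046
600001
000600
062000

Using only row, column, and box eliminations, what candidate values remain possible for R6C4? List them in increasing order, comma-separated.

1,4,5

Row 6 already contains {2, 6}.
Column 4 already contains {3, 6}.
Its 2×3 block (box 6) already contains {6}.
Removing those from 1–6 leaves {1, 4, 5} as the candidates for R6C4.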